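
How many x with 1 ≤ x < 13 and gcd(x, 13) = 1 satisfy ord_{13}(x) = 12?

φ(13) = 13 − 1 = 12 = 2^2 · 3.
Since (Z/13Z)^× is cyclic of order 12, the number of elements of order d is φ(d) when d | 12 and 0 otherwise.
12 = 2^2 · 3 divides 12, and φ(12) = 4.

4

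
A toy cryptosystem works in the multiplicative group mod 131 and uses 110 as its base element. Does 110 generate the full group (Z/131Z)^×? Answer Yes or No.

Yes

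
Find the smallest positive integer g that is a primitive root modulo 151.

6

φ(151) = 151 − 1 = 150 = 2 · 3 · 5^2.
g is a primitive root iff g^(150/q) ≢ 1 (mod 151) for each prime q ∈ {2, 3, 5}.
g = 2: 2^75 ≡ 1 — hits 1, so not a primitive root.
g = 3: 3^75 ≡ 150; 3^50 ≡ 1 — hits 1, so not a primitive root.
g = 4: 4^75 ≡ 1 — hits 1, so not a primitive root.
g = 5: 5^75 ≡ 1 — hits 1, so not a primitive root.
g = 6: 6^75 ≡ 150; 6^50 ≡ 32; 6^30 ≡ 59 — none is 1, so 6 is a primitive root.
Hence the least primitive root of 151 is 6.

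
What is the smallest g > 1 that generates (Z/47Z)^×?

5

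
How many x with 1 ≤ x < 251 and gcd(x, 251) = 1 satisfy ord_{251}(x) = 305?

0

φ(251) = 251 − 1 = 250 = 2 · 5^3.
In a cyclic group of order 250, there are φ(d) elements of order d for each divisor d of 250, and zero for non-divisors.
305 does not divide 250, so no element of (Z/251Z)^× has order 305.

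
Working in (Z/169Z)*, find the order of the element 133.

39

Since 133 ∈ (Z/169Z)^×, its order divides φ(169) = φ(13^2) = 13·(13−1) = 156 = 2^2 · 3 · 13.
Divisors of 156: 1, 2, 3, 4, 6, 12, 13, 26, 39, 52, 78, 156.
Check 133^d mod 169 for each divisor in increasing order:
133^1 ≡ 133 (mod 169)
133^2 ≡ 113 (mod 169)
133^3 ≡ 157 (mod 169)
133^4 ≡ 94 (mod 169)
133^6 ≡ 144 (mod 169)
133^12 ≡ 118 (mod 169)
133^13 ≡ 146 (mod 169)
133^26 ≡ 22 (mod 169)
133^39 ≡ 1 (mod 169) ✓
So ord_169(133) = 39.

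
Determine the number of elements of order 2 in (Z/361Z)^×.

1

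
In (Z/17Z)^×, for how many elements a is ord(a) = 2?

1

φ(17) = 17 − 1 = 16 = 2^4.
Since (Z/17Z)^× is cyclic of order 16, the number of elements of order d is φ(d) when d | 16 and 0 otherwise.
2 | 16, and φ(2) = 2 − 1 = 1.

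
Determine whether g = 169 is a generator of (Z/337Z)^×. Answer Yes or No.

No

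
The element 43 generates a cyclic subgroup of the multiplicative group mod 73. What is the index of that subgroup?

By Lagrange's theorem, ord_73(43) divides φ(73) = 73 − 1 = 72 = 2^3 · 3^2.
Divisors of 72: 1, 2, 3, 4, 6, 8, 9, 12, 18, 24, 36, 72.
Evaluate successive powers at the divisors of 72:
43^1 ≡ 43 (mod 73)
43^2 ≡ 24 (mod 73)
43^3 ≡ 10 (mod 73)
43^4 ≡ 65 (mod 73)
43^6 ≡ 27 (mod 73)
43^8 ≡ 64 (mod 73)
43^9 ≡ 51 (mod 73)
43^12 ≡ 72 (mod 73)
43^18 ≡ 46 (mod 73)
43^24 ≡ 1 (mod 73) ✓
Thus |⟨43⟩| = ord(43) = 24.
The index is φ(73) / ord(43) = 72 / 24 = 3.

3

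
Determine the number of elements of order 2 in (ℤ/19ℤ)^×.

1

φ(19) = 19 − 1 = 18 = 2 · 3^2.
(Z/19Z)^× is cyclic (|G| = 18); a cyclic group of order m has exactly φ(d) elements of each order d | m, and none otherwise.
2 | 18, and φ(2) = 2 − 1 = 1.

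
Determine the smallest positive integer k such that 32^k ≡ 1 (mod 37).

ord(32) | φ(37) = 37 − 1 = 36 = 2^2 · 3^2.
Divisors of 36: 1, 2, 3, 4, 6, 9, 12, 18, 36.
Test each divisor d:
32^1 ≡ 32 (mod 37)
32^2 ≡ 25 (mod 37)
32^3 ≡ 23 (mod 37)
32^4 ≡ 33 (mod 37)
32^6 ≡ 11 (mod 37)
32^9 ≡ 31 (mod 37)
32^12 ≡ 10 (mod 37)
32^18 ≡ 36 (mod 37)
32^36 ≡ 1 (mod 37) ✓
The smallest such exponent is 36, so the order of 32 is 36.

36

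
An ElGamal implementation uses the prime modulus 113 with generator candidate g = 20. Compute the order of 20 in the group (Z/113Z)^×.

112

ord(20) | φ(113) = 113 − 1 = 112 = 2^4 · 7.
Divisors of 112: 1, 2, 4, 7, 8, 14, 16, 28, 56, 112.
Test each divisor d:
20^1 ≡ 20 (mod 113)
20^2 ≡ 61 (mod 113)
20^4 ≡ 105 (mod 113)
20^7 ≡ 71 (mod 113)
20^8 ≡ 64 (mod 113)
20^14 ≡ 69 (mod 113)
20^16 ≡ 28 (mod 113)
20^28 ≡ 15 (mod 113)
20^56 ≡ 112 (mod 113)
20^112 ≡ 1 (mod 113) ✓
The smallest such exponent is 112, so the order of 20 is 112.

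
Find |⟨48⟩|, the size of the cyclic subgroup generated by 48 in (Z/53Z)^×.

52

By Lagrange's theorem, ord_53(48) divides φ(53) = 53 − 1 = 52 = 2^2 · 13.
Divisors of 52: 1, 2, 4, 13, 26, 52.
Test each divisor d:
48^1 ≡ 48 (mod 53)
48^2 ≡ 25 (mod 53)
48^4 ≡ 42 (mod 53)
48^13 ≡ 30 (mod 53)
48^26 ≡ 52 (mod 53)
48^52 ≡ 1 (mod 53) ✓
The smallest such exponent is 52, so the order of 48 is 52.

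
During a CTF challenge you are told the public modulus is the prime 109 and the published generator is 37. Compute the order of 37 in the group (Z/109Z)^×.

ord(37) | φ(109) = 109 − 1 = 108 = 2^2 · 3^3.
Divisors of 108: 1, 2, 3, 4, 6, 9, 12, 18, 27, 36, 54, 108.
Compute 37^d (mod 109) for the divisors d until we hit 1:
37^1 ≡ 37 (mod 109)
37^2 ≡ 61 (mod 109)
37^3 ≡ 77 (mod 109)
37^4 ≡ 15 (mod 109)
37^6 ≡ 43 (mod 109)
37^9 ≡ 41 (mod 109)
37^12 ≡ 105 (mod 109)
37^18 ≡ 46 (mod 109)
37^27 ≡ 33 (mod 109)
37^36 ≡ 45 (mod 109)
37^54 ≡ 108 (mod 109)
37^108 ≡ 1 (mod 109) ✓
Therefore the multiplicative order of 37 modulo 109 is 108.

108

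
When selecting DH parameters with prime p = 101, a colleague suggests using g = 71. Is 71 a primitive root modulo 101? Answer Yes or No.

No

φ(101) = 101 − 1 = 100 = 2^2 · 5^2.
Test 71^(100/q) mod 101 for each prime factor q of 100:
71^50 ≡ 1 (mod 101)  [q = 2: ≡ 1 ✗]
71^20 ≡ 84 (mod 101)  [q = 5: ≢ 1 ✓]
71^50 ≡ 1 shows ord(71) | 50, strictly less than φ(101); not a primitive root.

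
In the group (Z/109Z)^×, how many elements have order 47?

0

φ(109) = 109 − 1 = 108 = 2^2 · 3^3.
Since (Z/109Z)^× is cyclic of order 108, the number of elements of order d is φ(d) when d | 108 and 0 otherwise.
Here 108 is not a multiple of 47, so there are no elements of order 47.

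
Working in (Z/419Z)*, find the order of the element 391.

418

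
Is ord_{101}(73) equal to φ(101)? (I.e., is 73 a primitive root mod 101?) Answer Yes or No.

φ(101) = 101 − 1 = 100 = 2^2 · 5^2.
An element g generates (Z/101Z)^× iff g^(100/q) ≢ 1 (mod 101) for each prime q ∈ {2, 5}.
73^50 ≡ 100 (mod 101)  [q = 2: ≢ 1 ✓]
73^20 ≡ 95 (mod 101)  [q = 5: ≢ 1 ✓]
All checks pass, so 73 has order 100 and is a primitive root modulo 101.

Yes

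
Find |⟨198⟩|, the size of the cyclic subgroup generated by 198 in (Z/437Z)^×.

66

Since 198 ∈ (Z/437Z)^×, its order divides φ(437) = φ(19·23) = (19−1)·(23−1) = 18·22 = 396 = 2^2 · 3^2 · 11.
Divisors of 396: 1, 2, 3, 4, 6, 9, 11, 12, 18, 22, 33, 36, 44, 66, 99, 132, 198, 396.
Test each divisor d:
198^1 ≡ 198 (mod 437)
198^2 ≡ 311 (mod 437)
198^3 ≡ 398 (mod 437)
198^4 ≡ 144 (mod 437)
198^6 ≡ 210 (mod 437)
198^9 ≡ 113 (mod 437)
198^11 ≡ 183 (mod 437)
198^12 ≡ 400 (mod 437)
198^18 ≡ 96 (mod 437)
198^22 ≡ 277 (mod 437)
198^33 ≡ 436 (mod 437)
198^36 ≡ 39 (mod 437)
198^44 ≡ 254 (mod 437)
198^66 ≡ 1 (mod 437) ✓
So ord_437(198) = 66.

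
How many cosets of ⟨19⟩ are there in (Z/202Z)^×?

By Lagrange's theorem, ord_202(19) divides φ(202) = φ(2)·φ(101) = 1·100 = 100 = 2^2 · 5^2.
Divisors of 100: 1, 2, 4, 5, 10, 20, 25, 50, 100.
Test each divisor d:
19^1 ≡ 19 (mod 202)
19^2 ≡ 159 (mod 202)
19^4 ≡ 31 (mod 202)
19^5 ≡ 185 (mod 202)
19^10 ≡ 87 (mod 202)
19^20 ≡ 95 (mod 202)
19^25 ≡ 1 (mod 202) ✓
Thus |⟨19⟩| = ord(19) = 25.
[(Z/202Z)^× : ⟨19⟩] = 100/25 = 4.

4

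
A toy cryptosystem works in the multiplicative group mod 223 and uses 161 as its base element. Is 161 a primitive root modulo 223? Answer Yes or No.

φ(223) = 223 − 1 = 222 = 2 · 3 · 37.
Test 161^(222/q) mod 223 for each prime factor q of 222:
161^111 ≡ 222 (mod 223)  [q = 2: ≢ 1 ✓]
161^74 ≡ 183 (mod 223)  [q = 3: ≢ 1 ✓]
161^6 ≡ 136 (mod 223)  [q = 37: ≢ 1 ✓]
None equal 1, so ord_223(161) = 222: 161 is a primitive root.

Yes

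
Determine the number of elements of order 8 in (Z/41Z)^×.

φ(41) = 41 − 1 = 40 = 2^3 · 5.
In a cyclic group of order 40, there are φ(d) elements of order d for each divisor d of 40, and zero for non-divisors.
8 = 2^3 divides 40, and φ(8) = 4.

4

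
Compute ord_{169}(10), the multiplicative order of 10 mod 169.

Since 10 ∈ (Z/169Z)^×, its order divides φ(169) = φ(13^2) = 13·(13−1) = 156 = 2^2 · 3 · 13.
Divisors of 156: 1, 2, 3, 4, 6, 12, 13, 26, 39, 52, 78, 156.
Check 10^d mod 169 for each divisor in increasing order:
10^1 ≡ 10 (mod 169)
10^2 ≡ 100 (mod 169)
10^3 ≡ 155 (mod 169)
10^4 ≡ 29 (mod 169)
10^6 ≡ 27 (mod 169)
10^12 ≡ 53 (mod 169)
10^13 ≡ 23 (mod 169)
10^26 ≡ 22 (mod 169)
10^39 ≡ 168 (mod 169)
10^52 ≡ 146 (mod 169)
10^78 ≡ 1 (mod 169) ✓
Therefore the multiplicative order of 10 modulo 169 is 78.

78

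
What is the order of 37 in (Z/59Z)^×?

ord(37) | φ(59) = 59 − 1 = 58 = 2 · 29.
Divisors of 58: 1, 2, 29, 58.
Check 37^d mod 59 for each divisor in increasing order:
37^1 ≡ 37 (mod 59)
37^2 ≡ 12 (mod 59)
37^29 ≡ 58 (mod 59)
37^58 ≡ 1 (mod 59) ✓
So ord_59(37) = 58.

58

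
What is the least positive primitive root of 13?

2

φ(13) = 13 − 1 = 12 = 2^2 · 3.
Test candidates g = 2, 3, … against the prime factors q ∈ {2, 3} of φ(13): g is a generator iff g^(12/q) ≢ 1 for every such q.
g = 2: 2^6 ≡ 12; 2^4 ≡ 3 — none is 1, so 2 is a primitive root.
The smallest primitive root modulo 13 is 2.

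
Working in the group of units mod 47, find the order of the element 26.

46

By Lagrange's theorem, ord_47(26) divides φ(47) = 47 − 1 = 46 = 2 · 23.
Divisors of 46: 1, 2, 23, 46.
Test each divisor d:
26^1 ≡ 26
26^2 ≡ 18
26^23 ≡ 46
26^46 ≡ 1
Hence ord(26) = 46.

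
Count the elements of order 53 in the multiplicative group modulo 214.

52

φ(214) = φ(2)·φ(107) = 1·106 = 106 = 2 · 53.
Since (Z/214Z)^× is cyclic of order 106, the number of elements of order d is φ(d) when d | 106 and 0 otherwise.
53 | 106, and φ(53) = 53 − 1 = 52.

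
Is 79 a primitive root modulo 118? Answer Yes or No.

No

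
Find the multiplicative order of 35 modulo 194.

3

By Lagrange's theorem, ord_194(35) divides φ(194) = φ(2)·φ(97) = 1·96 = 96 = 2^5 · 3.
Divisors of 96: 1, 2, 3, 4, 6, 8, 12, 16, 24, 32, 48, 96.
Evaluate successive powers at the divisors of 96:
35^1 ≡ 35 (mod 194)
35^2 ≡ 61 (mod 194)
35^3 ≡ 1 (mod 194) ✓
Therefore the multiplicative order of 35 modulo 194 is 3.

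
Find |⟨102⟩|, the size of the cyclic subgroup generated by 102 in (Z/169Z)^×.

Since 102 ∈ (Z/169Z)^×, its order divides φ(169) = φ(13^2) = 13·(13−1) = 156 = 2^2 · 3 · 13.
Divisors of 156: 1, 2, 3, 4, 6, 12, 13, 26, 39, 52, 78, 156.
Evaluate successive powers at the divisors of 156:
102^1 ≡ 102 (mod 169)
102^2 ≡ 95 (mod 169)
102^3 ≡ 57 (mod 169)
102^4 ≡ 68 (mod 169)
102^6 ≡ 38 (mod 169)
102^12 ≡ 92 (mod 169)
102^13 ≡ 89 (mod 169)
102^26 ≡ 147 (mod 169)
102^39 ≡ 70 (mod 169)
102^52 ≡ 146 (mod 169)
102^78 ≡ 168 (mod 169)
102^156 ≡ 1 (mod 169) ✓
So ord_169(102) = 156.

156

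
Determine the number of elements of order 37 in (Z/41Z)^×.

φ(41) = 41 − 1 = 40 = 2^3 · 5.
(Z/41Z)^× is cyclic (|G| = 40); a cyclic group of order m has exactly φ(d) elements of each order d | m, and none otherwise.
Since 37 ∤ 40, the count is 0.

0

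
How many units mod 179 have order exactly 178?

φ(179) = 179 − 1 = 178 = 2 · 89.
Since (Z/179Z)^× is cyclic of order 178, the number of elements of order d is φ(d) when d | 178 and 0 otherwise.
178 = 2 · 89 divides 178, and φ(178) = 88.

88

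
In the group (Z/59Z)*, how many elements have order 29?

φ(59) = 59 − 1 = 58 = 2 · 29.
(Z/59Z)^× is cyclic (|G| = 58); a cyclic group of order m has exactly φ(d) elements of each order d | m, and none otherwise.
29 | 58, and φ(29) = 29 − 1 = 28.

28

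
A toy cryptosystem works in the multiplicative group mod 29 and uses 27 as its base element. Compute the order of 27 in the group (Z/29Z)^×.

ord(27) | φ(29) = 29 − 1 = 28 = 2^2 · 7.
Divisors of 28: 1, 2, 4, 7, 14, 28.
Check 27^d mod 29 for each divisor in increasing order:
27^1 ≡ 27 (mod 29)
27^2 ≡ 4 (mod 29)
27^4 ≡ 16 (mod 29)
27^7 ≡ 17 (mod 29)
27^14 ≡ 28 (mod 29)
27^28 ≡ 1 (mod 29) ✓
So ord_29(27) = 28.

28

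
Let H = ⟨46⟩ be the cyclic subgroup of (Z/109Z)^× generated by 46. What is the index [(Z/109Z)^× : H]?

ord(46) | φ(109) = 109 − 1 = 108 = 2^2 · 3^3.
Divisors of 108: 1, 2, 3, 4, 6, 9, 12, 18, 27, 36, 54, 108.
Compute 46^d (mod 109) for the divisors d until we hit 1:
46^1 ≡ 46 (mod 109)
46^2 ≡ 45 (mod 109)
46^3 ≡ 108 (mod 109)
46^4 ≡ 63 (mod 109)
46^6 ≡ 1 (mod 109) ✓
So ord_109(46) = 6, hence |⟨46⟩| = 6.
Index = |(Z/109Z)^×| / |⟨46⟩| = 108 / 6 = 18.

18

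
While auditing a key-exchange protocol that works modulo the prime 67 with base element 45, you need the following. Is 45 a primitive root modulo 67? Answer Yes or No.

No

φ(67) = 67 − 1 = 66 = 2 · 3 · 11.
45 is a primitive root mod 67 iff 45^(φ(67)/q) ≢ 1 for every prime q | φ(67), i.e. q ∈ {2, 3, 11}.
45^33 ≡ 66 (mod 67)  [q = 2: ≢ 1 ✓]
45^22 ≡ 1 (mod 67)  [q = 3: ≡ 1 ✗]
45^6 ≡ 25 (mod 67)  [q = 11: ≢ 1 ✓]
The check at q = 3 fails, so 45 generates a proper subgroup.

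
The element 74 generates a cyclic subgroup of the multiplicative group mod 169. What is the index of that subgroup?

4

By Lagrange's theorem, ord_169(74) divides φ(169) = φ(13^2) = 13·(13−1) = 156 = 2^2 · 3 · 13.
Divisors of 156: 1, 2, 3, 4, 6, 12, 13, 26, 39, 52, 78, 156.
Compute 74^d (mod 169) for the divisors d until we hit 1:
74^1 ≡ 74 (mod 169)
74^2 ≡ 68 (mod 169)
74^3 ≡ 131 (mod 169)
74^4 ≡ 61 (mod 169)
74^6 ≡ 92 (mod 169)
74^12 ≡ 14 (mod 169)
74^13 ≡ 22 (mod 169)
74^26 ≡ 146 (mod 169)
74^39 ≡ 1 (mod 169) ✓
The order of 74 is 39, so the subgroup it generates has 39 elements.
The index is φ(169) / ord(74) = 156 / 39 = 4.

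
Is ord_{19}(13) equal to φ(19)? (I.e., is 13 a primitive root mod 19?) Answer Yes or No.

φ(19) = 19 − 1 = 18 = 2 · 3^2.
An element g generates (Z/19Z)^× iff g^(18/q) ≢ 1 (mod 19) for each prime q ∈ {2, 3}.
13^9 ≡ 18 (mod 19)  [q = 2: ≢ 1 ✓]
13^6 ≡ 11 (mod 19)  [q = 3: ≢ 1 ✓]
Every test exponent gives a nontrivial residue, hence 13 generates the full group.

Yes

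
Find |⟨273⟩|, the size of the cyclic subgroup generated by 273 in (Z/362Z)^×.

36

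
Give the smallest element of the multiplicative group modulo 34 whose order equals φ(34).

φ(34) = φ(2)·φ(17) = 1·16 = 16 = 2^4.
g is a primitive root iff g^(16/q) ≢ 1 (mod 34) for each prime q ∈ {2}.
g = 2: gcd(2, 34) = 2 > 1, not a unit — skip.
g = 3: 3^8 ≡ 33 — none is 1, so 3 is a primitive root.
Hence the least primitive root of 34 is 3.

3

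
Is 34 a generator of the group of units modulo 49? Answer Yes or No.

No

φ(49) = φ(7^2) = 7·(7−1) = 42 = 2 · 3 · 7.
It suffices to check that the order of 34 is not a proper divisor of 42: compute 34^(42/q) for q ∈ {2, 3, 7}.
34^21 ≡ 48 (mod 49)  [q = 2: ≢ 1 ✓]
34^14 ≡ 1 (mod 49)  [q = 3: ≡ 1 ✗]
34^6 ≡ 36 (mod 49)  [q = 7: ≢ 1 ✓]
The check at q = 3 fails, so 34 generates a proper subgroup.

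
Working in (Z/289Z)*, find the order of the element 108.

272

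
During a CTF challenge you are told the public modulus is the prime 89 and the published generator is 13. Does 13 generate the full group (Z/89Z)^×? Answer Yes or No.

Yes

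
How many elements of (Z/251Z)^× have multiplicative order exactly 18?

0

φ(251) = 251 − 1 = 250 = 2 · 5^3.
(Z/251Z)^× is cyclic (|G| = 250); a cyclic group of order m has exactly φ(d) elements of each order d | m, and none otherwise.
Here 250 is not a multiple of 18, so there are no elements of order 18.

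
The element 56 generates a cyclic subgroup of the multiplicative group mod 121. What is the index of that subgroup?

ord(56) | φ(121) = φ(11^2) = 11·(11−1) = 110 = 2 · 5 · 11.
Divisors of 110: 1, 2, 5, 10, 11, 22, 55, 110.
Compute 56^d (mod 121) for the divisors d until we hit 1:
56^1 ≡ 56
56^2 ≡ 111
56^5 ≡ 34
56^10 ≡ 67
56^11 ≡ 1
So ord_121(56) = 11, hence |⟨56⟩| = 11.
[(Z/121Z)^× : ⟨56⟩] = 110/11 = 10.

10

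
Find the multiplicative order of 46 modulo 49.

21

The order of 46 must divide φ(49) = φ(7^2) = 7·(7−1) = 42 = 2 · 3 · 7.
Divisors of 42: 1, 2, 3, 6, 7, 14, 21, 42.
Test each divisor d:
46^1 ≡ 46 (mod 49)
46^2 ≡ 9 (mod 49)
46^3 ≡ 22 (mod 49)
46^6 ≡ 43 (mod 49)
46^7 ≡ 18 (mod 49)
46^14 ≡ 30 (mod 49)
46^21 ≡ 1 (mod 49) ✓
Hence ord(46) = 21.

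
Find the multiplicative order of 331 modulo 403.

ord(331) | φ(403) = φ(13·31) = (13−1)·(31−1) = 12·30 = 360 = 2^3 · 3^2 · 5.
Divisors of 360: 1, 2, 3, 4, 5, 6, 8, 9, 10, 12, 15, 18, 20, 24, 30, 36, 40, 45, 60, 72, 90, 120, 180, 360.
Evaluate successive powers at the divisors of 360:
331^1 ≡ 331 (mod 403)
331^2 ≡ 348 (mod 403)
331^3 ≡ 333 (mod 403)
331^4 ≡ 204 (mod 403)
331^5 ≡ 223 (mod 403)
331^6 ≡ 64 (mod 403)
331^8 ≡ 107 (mod 403)
331^9 ≡ 356 (mod 403)
331^10 ≡ 160 (mod 403)
331^12 ≡ 66 (mod 403)
331^15 ≡ 216 (mod 403)
331^18 ≡ 194 (mod 403)
331^20 ≡ 211 (mod 403)
331^24 ≡ 326 (mod 403)
331^30 ≡ 311 (mod 403)
331^36 ≡ 157 (mod 403)
331^40 ≡ 191 (mod 403)
331^45 ≡ 278 (mod 403)
331^60 ≡ 1 (mod 403) ✓
Hence ord(331) = 60.

60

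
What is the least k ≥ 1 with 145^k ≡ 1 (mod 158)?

78

By Lagrange's theorem, ord_158(145) divides φ(158) = φ(2)·φ(79) = 1·78 = 78 = 2 · 3 · 13.
Divisors of 78: 1, 2, 3, 6, 13, 26, 39, 78.
Compute 145^d (mod 158) for the divisors d until we hit 1:
145^1 ≡ 145
145^2 ≡ 11
145^3 ≡ 15
145^6 ≡ 67
145^13 ≡ 103
145^26 ≡ 23
145^39 ≡ 157
145^78 ≡ 1
Hence ord(145) = 78.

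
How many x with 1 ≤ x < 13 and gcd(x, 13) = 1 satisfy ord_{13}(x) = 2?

φ(13) = 13 − 1 = 12 = 2^2 · 3.
Since (Z/13Z)^× is cyclic of order 12, the number of elements of order d is φ(d) when d | 12 and 0 otherwise.
2 | 12, and φ(2) = 2 − 1 = 1.

1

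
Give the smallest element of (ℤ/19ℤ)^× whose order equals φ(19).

2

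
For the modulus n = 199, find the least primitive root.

3

φ(199) = 199 − 1 = 198 = 2 · 3^2 · 11.
g is a primitive root iff g^(198/q) ≢ 1 (mod 199) for each prime q ∈ {2, 3, 11}.
g = 2: 2^99 ≡ 1 — hits 1, so not a primitive root.
g = 3: 3^99 ≡ 198; 3^66 ≡ 106; 3^18 ≡ 125 — none is 1, so 3 is a primitive root.
The smallest primitive root modulo 199 is 3.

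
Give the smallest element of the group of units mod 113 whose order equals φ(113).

φ(113) = 113 − 1 = 112 = 2^4 · 7.
Test candidates g = 2, 3, … against the prime factors q ∈ {2, 7} of φ(113): g is a generator iff g^(112/q) ≢ 1 for every such q.
g = 2: 2^56 ≡ 1 — hits 1, so not a primitive root.
g = 3: 3^56 ≡ 112; 3^16 ≡ 49 — none is 1, so 3 is a primitive root.
Hence the least primitive root of 113 is 3.

3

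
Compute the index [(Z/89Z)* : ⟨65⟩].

1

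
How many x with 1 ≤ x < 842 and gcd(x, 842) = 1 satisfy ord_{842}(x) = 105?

48

φ(842) = φ(2)·φ(421) = 1·420 = 420 = 2^2 · 3 · 5 · 7.
(Z/842Z)^× is cyclic (|G| = 420); a cyclic group of order m has exactly φ(d) elements of each order d | m, and none otherwise.
105 = 3 · 5 · 7 divides 420, and φ(105) = 48.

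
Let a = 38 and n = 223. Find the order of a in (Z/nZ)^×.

The order of 38 must divide φ(223) = 223 − 1 = 222 = 2 · 3 · 37.
Divisors of 222: 1, 2, 3, 6, 37, 74, 111, 222.
Test each divisor d:
38^1 ≡ 38 (mod 223)
38^2 ≡ 106 (mod 223)
38^3 ≡ 14 (mod 223)
38^6 ≡ 196 (mod 223)
38^37 ≡ 39 (mod 223)
38^74 ≡ 183 (mod 223)
38^111 ≡ 1 (mod 223) ✓
The smallest such exponent is 111, so the order of 38 is 111.

111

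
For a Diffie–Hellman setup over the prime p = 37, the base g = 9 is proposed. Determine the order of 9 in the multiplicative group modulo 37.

9

By Lagrange's theorem, ord_37(9) divides φ(37) = 37 − 1 = 36 = 2^2 · 3^2.
Divisors of 36: 1, 2, 3, 4, 6, 9, 12, 18, 36.
Test each divisor d:
9^1 ≡ 9
9^2 ≡ 7
9^3 ≡ 26
9^4 ≡ 12
9^6 ≡ 10
9^9 ≡ 1
The smallest such exponent is 9, so the order of 9 is 9.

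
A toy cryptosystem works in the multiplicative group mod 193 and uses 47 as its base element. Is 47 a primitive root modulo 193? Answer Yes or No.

Yes

φ(193) = 193 − 1 = 192 = 2^6 · 3.
Test 47^(192/q) mod 193 for each prime factor q of 192:
47^96 ≡ 192 (mod 193)  [q = 2: ≢ 1 ✓]
47^64 ≡ 108 (mod 193)  [q = 3: ≢ 1 ✓]
Every test exponent gives a nontrivial residue, hence 47 generates the full group.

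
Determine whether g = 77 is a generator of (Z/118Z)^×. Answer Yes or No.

φ(118) = φ(2)·φ(59) = 1·58 = 58 = 2 · 29.
It suffices to check that the order of 77 is not a proper divisor of 58: compute 77^(58/q) for q ∈ {2, 29}.
77^29 ≡ 117 (mod 118)  [q = 2: ≢ 1 ✓]
77^2 ≡ 29 (mod 118)  [q = 29: ≢ 1 ✓]
None equal 1, so ord_118(77) = 58: 77 is a primitive root.

Yes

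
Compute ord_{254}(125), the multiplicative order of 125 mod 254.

ord(125) | φ(254) = φ(2)·φ(127) = 1·126 = 126 = 2 · 3^2 · 7.
Divisors of 126: 1, 2, 3, 6, 7, 9, 14, 18, 21, 42, 63, 126.
Check 125^d mod 254 for each divisor in increasing order:
125^1 ≡ 125
125^2 ≡ 131
125^3 ≡ 119
125^6 ≡ 191
125^7 ≡ 253
125^9 ≡ 123
125^14 ≡ 1
The smallest such exponent is 14, so the order of 125 is 14.

14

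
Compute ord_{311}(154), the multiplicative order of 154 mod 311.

310

Since 154 ∈ (Z/311Z)^×, its order divides φ(311) = 311 − 1 = 310 = 2 · 5 · 31.
Divisors of 310: 1, 2, 5, 10, 31, 62, 155, 310.
Test each divisor d:
154^1 ≡ 154
154^2 ≡ 80
154^5 ≡ 41
154^10 ≡ 126
154^31 ≡ 275
154^62 ≡ 52
154^155 ≡ 310
154^310 ≡ 1
Therefore the multiplicative order of 154 modulo 311 is 310.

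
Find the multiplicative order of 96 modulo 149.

37

Since 96 ∈ (Z/149Z)^×, its order divides φ(149) = 149 − 1 = 148 = 2^2 · 37.
Divisors of 148: 1, 2, 4, 37, 74, 148.
Check 96^d mod 149 for each divisor in increasing order:
96^1 ≡ 96
96^2 ≡ 127
96^4 ≡ 37
96^37 ≡ 1
So ord_149(96) = 37.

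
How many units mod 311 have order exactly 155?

φ(311) = 311 − 1 = 310 = 2 · 5 · 31.
Since (Z/311Z)^× is cyclic of order 310, the number of elements of order d is φ(d) when d | 310 and 0 otherwise.
155 = 5 · 31 divides 310, and φ(155) = 120.

120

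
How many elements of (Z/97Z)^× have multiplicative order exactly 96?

32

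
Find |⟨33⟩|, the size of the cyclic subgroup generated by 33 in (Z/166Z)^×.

41

Since 33 ∈ (Z/166Z)^×, its order divides φ(166) = φ(2)·φ(83) = 1·82 = 82 = 2 · 41.
Divisors of 82: 1, 2, 41, 82.
Check 33^d mod 166 for each divisor in increasing order:
33^1 ≡ 33 (mod 166)
33^2 ≡ 93 (mod 166)
33^41 ≡ 1 (mod 166) ✓
The smallest such exponent is 41, so the order of 33 is 41.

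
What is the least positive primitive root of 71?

7

φ(71) = 71 − 1 = 70 = 2 · 5 · 7.
Test candidates g = 2, 3, … against the prime factors q ∈ {2, 5, 7} of φ(71): g is a generator iff g^(70/q) ≢ 1 for every such q.
g = 2: 2^35 ≡ 1 — hits 1, so not a primitive root.
g = 3: 3^35 ≡ 1 — hits 1, so not a primitive root.
g = 4: 4^35 ≡ 1 — hits 1, so not a primitive root.
g = 5: 5^35 ≡ 1 — hits 1, so not a primitive root.
g = 6: 6^35 ≡ 1 — hits 1, so not a primitive root.
g = 7: 7^35 ≡ 70; 7^14 ≡ 54; 7^10 ≡ 45 — none is 1, so 7 is a primitive root.
So 7 is the smallest generator of (Z/71Z)^×.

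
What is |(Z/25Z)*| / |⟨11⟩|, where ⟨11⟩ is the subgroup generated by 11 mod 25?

4

The order of 11 must divide φ(25) = φ(5^2) = 5·(5−1) = 20 = 2^2 · 5.
Divisors of 20: 1, 2, 4, 5, 10, 20.
Evaluate successive powers at the divisors of 20:
11^1 ≡ 11
11^2 ≡ 21
11^4 ≡ 16
11^5 ≡ 1
The order of 11 is 5, so the subgroup it generates has 5 elements.
The index is φ(25) / ord(11) = 20 / 5 = 4.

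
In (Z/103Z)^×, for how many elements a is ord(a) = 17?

φ(103) = 103 − 1 = 102 = 2 · 3 · 17.
In a cyclic group of order 102, there are φ(d) elements of order d for each divisor d of 102, and zero for non-divisors.
17 | 102, and φ(17) = 17 − 1 = 16.

16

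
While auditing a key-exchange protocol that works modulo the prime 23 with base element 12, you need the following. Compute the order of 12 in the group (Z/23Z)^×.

ord(12) | φ(23) = 23 − 1 = 22 = 2 · 11.
Divisors of 22: 1, 2, 11, 22.
Test each divisor d:
12^1 ≡ 12 (mod 23)
12^2 ≡ 6 (mod 23)
12^11 ≡ 1 (mod 23) ✓
Hence ord(12) = 11.

11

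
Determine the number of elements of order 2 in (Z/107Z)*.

φ(107) = 107 − 1 = 106 = 2 · 53.
(Z/107Z)^× is cyclic (|G| = 106); a cyclic group of order m has exactly φ(d) elements of each order d | m, and none otherwise.
2 | 106, and φ(2) = 2 − 1 = 1.

1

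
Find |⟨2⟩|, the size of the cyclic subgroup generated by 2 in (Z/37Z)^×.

36

ord(2) | φ(37) = 37 − 1 = 36 = 2^2 · 3^2.
Divisors of 36: 1, 2, 3, 4, 6, 9, 12, 18, 36.
Test each divisor d:
2^1 ≡ 2 (mod 37)
2^2 ≡ 4 (mod 37)
2^3 ≡ 8 (mod 37)
2^4 ≡ 16 (mod 37)
2^6 ≡ 27 (mod 37)
2^9 ≡ 31 (mod 37)
2^12 ≡ 26 (mod 37)
2^18 ≡ 36 (mod 37)
2^36 ≡ 1 (mod 37) ✓
So ord_37(2) = 36.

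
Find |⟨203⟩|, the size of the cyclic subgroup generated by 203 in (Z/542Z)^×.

270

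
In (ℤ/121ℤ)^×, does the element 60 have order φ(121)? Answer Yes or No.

φ(121) = φ(11^2) = 11·(11−1) = 110 = 2 · 5 · 11.
60 is a primitive root mod 121 iff 60^(φ(121)/q) ≢ 1 for every prime q | φ(121), i.e. q ∈ {2, 5, 11}.
60^55 ≡ 1 (mod 121)  [q = 2: ≡ 1 ✗]
60^22 ≡ 3 (mod 121)  [q = 5: ≢ 1 ✓]
60^10 ≡ 67 (mod 121)  [q = 11: ≢ 1 ✓]
60^55 ≡ 1 shows ord(60) | 55, strictly less than φ(121); not a primitive root.

No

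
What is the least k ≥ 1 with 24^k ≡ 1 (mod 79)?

6

Since 24 ∈ (Z/79Z)^×, its order divides φ(79) = 79 − 1 = 78 = 2 · 3 · 13.
Divisors of 78: 1, 2, 3, 6, 13, 26, 39, 78.
Test each divisor d:
24^1 ≡ 24 (mod 79)
24^2 ≡ 23 (mod 79)
24^3 ≡ 78 (mod 79)
24^6 ≡ 1 (mod 79) ✓
So ord_79(24) = 6.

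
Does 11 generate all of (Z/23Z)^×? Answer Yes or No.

Yes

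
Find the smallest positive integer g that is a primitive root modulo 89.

φ(89) = 89 − 1 = 88 = 2^3 · 11.
g is a primitive root iff g^(88/q) ≢ 1 (mod 89) for each prime q ∈ {2, 11}.
g = 2: 2^44 ≡ 1 — hits 1, so not a primitive root.
g = 3: 3^44 ≡ 88; 3^8 ≡ 64 — none is 1, so 3 is a primitive root.
Hence the least primitive root of 89 is 3.

3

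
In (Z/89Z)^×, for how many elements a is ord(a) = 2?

1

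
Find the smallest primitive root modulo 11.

2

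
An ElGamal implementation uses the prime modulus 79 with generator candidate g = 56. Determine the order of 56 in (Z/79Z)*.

6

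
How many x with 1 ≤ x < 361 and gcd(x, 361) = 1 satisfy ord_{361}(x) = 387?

φ(361) = φ(19^2) = 19·(19−1) = 342 = 2 · 3^2 · 19.
In a cyclic group of order 342, there are φ(d) elements of order d for each divisor d of 342, and zero for non-divisors.
387 does not divide 342, so no element of (Z/361Z)^× has order 387.

0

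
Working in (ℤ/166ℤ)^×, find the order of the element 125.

ord(125) | φ(166) = φ(2)·φ(83) = 1·82 = 82 = 2 · 41.
Divisors of 82: 1, 2, 41, 82.
Test each divisor d:
125^1 ≡ 125
125^2 ≡ 21
125^41 ≡ 165
125^82 ≡ 1
Hence ord(125) = 82.

82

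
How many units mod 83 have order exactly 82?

φ(83) = 83 − 1 = 82 = 2 · 41.
(Z/83Z)^× is cyclic (|G| = 82); a cyclic group of order m has exactly φ(d) elements of each order d | m, and none otherwise.
82 = 2 · 41 divides 82, and φ(82) = 40.

40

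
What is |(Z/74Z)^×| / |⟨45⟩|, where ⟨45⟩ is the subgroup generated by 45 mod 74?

The order of 45 must divide φ(74) = φ(2)·φ(37) = 1·36 = 36 = 2^2 · 3^2.
Divisors of 36: 1, 2, 3, 4, 6, 9, 12, 18, 36.
Compute 45^d (mod 74) for the divisors d until we hit 1:
45^1 ≡ 45 (mod 74)
45^2 ≡ 27 (mod 74)
45^3 ≡ 31 (mod 74)
45^4 ≡ 63 (mod 74)
45^6 ≡ 73 (mod 74)
45^9 ≡ 43 (mod 74)
45^12 ≡ 1 (mod 74) ✓
Thus |⟨45⟩| = ord(45) = 12.
[(Z/74Z)^× : ⟨45⟩] = 36/12 = 3.

3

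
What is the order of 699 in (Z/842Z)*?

420

The order of 699 must divide φ(842) = φ(2)·φ(421) = 1·420 = 420 = 2^2 · 3 · 5 · 7.
Divisors of 420: 1, 2, 3, 4, 5, 6, 7, 10, 12, 14, 15, 20, 21, 28, 30, 35, 42, 60, 70, 84, 105, 140, 210, 420.
Check 699^d mod 842 for each divisor in increasing order:
699^1 ≡ 699 (mod 842)
699^2 ≡ 241 (mod 842)
699^3 ≡ 59 (mod 842)
699^4 ≡ 825 (mod 842)
699^5 ≡ 747 (mod 842)
699^6 ≡ 113 (mod 842)
699^7 ≡ 681 (mod 842)
699^10 ≡ 605 (mod 842)
699^12 ≡ 139 (mod 842)
699^14 ≡ 661 (mod 842)
699^15 ≡ 623 (mod 842)
699^20 ≡ 597 (mod 842)
699^21 ≡ 513 (mod 842)
699^28 ≡ 765 (mod 842)
699^30 ≡ 809 (mod 842)
699^35 ≡ 609 (mod 842)
699^42 ≡ 465 (mod 842)
699^60 ≡ 247 (mod 842)
699^70 ≡ 401 (mod 842)
699^84 ≡ 673 (mod 842)
699^105 ≡ 29 (mod 842)
699^140 ≡ 821 (mod 842)
699^210 ≡ 841 (mod 842)
699^420 ≡ 1 (mod 842) ✓
Therefore the multiplicative order of 699 modulo 842 is 420.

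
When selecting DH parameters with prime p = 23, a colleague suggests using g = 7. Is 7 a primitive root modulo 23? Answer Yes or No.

φ(23) = 23 − 1 = 22 = 2 · 11.
An element g generates (Z/23Z)^× iff g^(22/q) ≢ 1 (mod 23) for each prime q ∈ {2, 11}.
7^11 ≡ 22 (mod 23)  [q = 2: ≢ 1 ✓]
7^2 ≡ 3 (mod 23)  [q = 11: ≢ 1 ✓]
All checks pass, so 7 has order 22 and is a primitive root modulo 23.

Yes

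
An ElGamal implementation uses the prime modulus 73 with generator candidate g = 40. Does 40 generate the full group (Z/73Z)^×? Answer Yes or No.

Yes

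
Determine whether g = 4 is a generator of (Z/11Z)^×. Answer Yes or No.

φ(11) = 11 − 1 = 10 = 2 · 5.
Test 4^(10/q) mod 11 for each prime factor q of 10:
4^5 ≡ 1 (mod 11)  [q = 2: ≡ 1 ✗]
4^2 ≡ 5 (mod 11)  [q = 5: ≢ 1 ✓]
4^5 ≡ 1 shows ord(4) | 5, strictly less than φ(11); not a primitive root.

No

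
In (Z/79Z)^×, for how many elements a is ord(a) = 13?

12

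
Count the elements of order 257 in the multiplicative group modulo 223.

0

φ(223) = 223 − 1 = 222 = 2 · 3 · 37.
(Z/223Z)^× is cyclic (|G| = 222); a cyclic group of order m has exactly φ(d) elements of each order d | m, and none otherwise.
Here 222 is not a multiple of 257, so there are no elements of order 257.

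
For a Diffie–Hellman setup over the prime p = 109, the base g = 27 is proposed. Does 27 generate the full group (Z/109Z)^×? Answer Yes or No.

No

φ(109) = 109 − 1 = 108 = 2^2 · 3^3.
It suffices to check that the order of 27 is not a proper divisor of 108: compute 27^(108/q) for q ∈ {2, 3}.
27^54 ≡ 1 (mod 109)  [q = 2: ≡ 1 ✗]
27^36 ≡ 1 (mod 109)  [q = 3: ≡ 1 ✗]
The check at q = 2 fails, so 27 generates a proper subgroup.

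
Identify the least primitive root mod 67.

2

φ(67) = 67 − 1 = 66 = 2 · 3 · 11.
g is a primitive root iff g^(66/q) ≢ 1 (mod 67) for each prime q ∈ {2, 3, 11}.
g = 2: 2^33 ≡ 66; 2^22 ≡ 37; 2^6 ≡ 64 — none is 1, so 2 is a primitive root.
The smallest primitive root modulo 67 is 2.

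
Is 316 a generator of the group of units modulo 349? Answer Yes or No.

φ(349) = 349 − 1 = 348 = 2^2 · 3 · 29.
Test 316^(348/q) mod 349 for each prime factor q of 348:
316^174 ≡ 348 (mod 349)  [q = 2: ≢ 1 ✓]
316^116 ≡ 122 (mod 349)  [q = 3: ≢ 1 ✓]
316^12 ≡ 228 (mod 349)  [q = 29: ≢ 1 ✓]
None equal 1, so ord_349(316) = 348: 316 is a primitive root.

Yes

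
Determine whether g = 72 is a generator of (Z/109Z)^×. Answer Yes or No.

Yes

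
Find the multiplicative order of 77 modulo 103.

102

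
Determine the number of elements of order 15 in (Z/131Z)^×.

0

φ(131) = 131 − 1 = 130 = 2 · 5 · 13.
Since (Z/131Z)^× is cyclic of order 130, the number of elements of order d is φ(d) when d | 130 and 0 otherwise.
Since 15 ∤ 130, the count is 0.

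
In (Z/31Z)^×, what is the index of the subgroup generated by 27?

ord(27) | φ(31) = 31 − 1 = 30 = 2 · 3 · 5.
Divisors of 30: 1, 2, 3, 5, 6, 10, 15, 30.
Compute 27^d (mod 31) for the divisors d until we hit 1:
27^1 ≡ 27 (mod 31)
27^2 ≡ 16 (mod 31)
27^3 ≡ 29 (mod 31)
27^5 ≡ 30 (mod 31)
27^6 ≡ 4 (mod 31)
27^10 ≡ 1 (mod 31) ✓
So ord_31(27) = 10, hence |⟨27⟩| = 10.
The index is φ(31) / ord(27) = 30 / 10 = 3.

3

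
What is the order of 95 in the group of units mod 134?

By Lagrange's theorem, ord_134(95) divides φ(134) = φ(2)·φ(67) = 1·66 = 66 = 2 · 3 · 11.
Divisors of 66: 1, 2, 3, 6, 11, 22, 33, 66.
Evaluate successive powers at the divisors of 66:
95^1 ≡ 95 (mod 134)
95^2 ≡ 47 (mod 134)
95^3 ≡ 43 (mod 134)
95^6 ≡ 107 (mod 134)
95^11 ≡ 105 (mod 134)
95^22 ≡ 37 (mod 134)
95^33 ≡ 133 (mod 134)
95^66 ≡ 1 (mod 134) ✓
Hence ord(95) = 66.

66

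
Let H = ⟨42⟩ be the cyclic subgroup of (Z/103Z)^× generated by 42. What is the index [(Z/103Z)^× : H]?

3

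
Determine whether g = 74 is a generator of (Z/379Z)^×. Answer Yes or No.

φ(379) = 379 − 1 = 378 = 2 · 3^3 · 7.
It suffices to check that the order of 74 is not a proper divisor of 378: compute 74^(378/q) for q ∈ {2, 3, 7}.
74^189 ≡ 378 (mod 379)  [q = 2: ≢ 1 ✓]
74^126 ≡ 327 (mod 379)  [q = 3: ≢ 1 ✓]
74^54 ≡ 195 (mod 379)  [q = 7: ≢ 1 ✓]
None equal 1, so ord_379(74) = 378: 74 is a primitive root.

Yes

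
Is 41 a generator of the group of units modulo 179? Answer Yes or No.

Yes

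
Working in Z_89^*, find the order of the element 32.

By Lagrange's theorem, ord_89(32) divides φ(89) = 89 − 1 = 88 = 2^3 · 11.
Divisors of 88: 1, 2, 4, 8, 11, 22, 44, 88.
Compute 32^d (mod 89) for the divisors d until we hit 1:
32^1 ≡ 32
32^2 ≡ 45
32^4 ≡ 67
32^8 ≡ 39
32^11 ≡ 1
The smallest such exponent is 11, so the order of 32 is 11.

11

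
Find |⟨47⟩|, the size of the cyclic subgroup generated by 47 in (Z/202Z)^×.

50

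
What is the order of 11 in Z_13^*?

12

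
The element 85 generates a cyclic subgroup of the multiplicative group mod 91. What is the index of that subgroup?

Since 85 ∈ (Z/91Z)^×, its order divides φ(91) = φ(7·13) = (7−1)·(13−1) = 6·12 = 72 = 2^3 · 3^2.
Divisors of 72: 1, 2, 3, 4, 6, 8, 9, 12, 18, 24, 36, 72.
Compute 85^d (mod 91) for the divisors d until we hit 1:
85^1 ≡ 85 (mod 91)
85^2 ≡ 36 (mod 91)
85^3 ≡ 57 (mod 91)
85^4 ≡ 22 (mod 91)
85^6 ≡ 64 (mod 91)
85^8 ≡ 29 (mod 91)
85^9 ≡ 8 (mod 91)
85^12 ≡ 1 (mod 91) ✓
The order of 85 is 12, so the subgroup it generates has 12 elements.
Index = |(Z/91Z)^×| / |⟨85⟩| = 72 / 12 = 6.

6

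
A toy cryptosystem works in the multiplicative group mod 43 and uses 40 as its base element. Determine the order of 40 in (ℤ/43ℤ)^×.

The order of 40 must divide φ(43) = 43 − 1 = 42 = 2 · 3 · 7.
Divisors of 42: 1, 2, 3, 6, 7, 14, 21, 42.
Check 40^d mod 43 for each divisor in increasing order:
40^1 ≡ 40
40^2 ≡ 9
40^3 ≡ 16
40^6 ≡ 41
40^7 ≡ 6
40^14 ≡ 36
40^21 ≡ 1
The smallest such exponent is 21, so the order of 40 is 21.

21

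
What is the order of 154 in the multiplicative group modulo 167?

83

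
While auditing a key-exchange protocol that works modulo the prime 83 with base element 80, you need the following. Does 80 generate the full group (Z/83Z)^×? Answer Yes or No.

φ(83) = 83 − 1 = 82 = 2 · 41.
Test 80^(82/q) mod 83 for each prime factor q of 82:
80^41 ≡ 82 (mod 83)  [q = 2: ≢ 1 ✓]
80^2 ≡ 9 (mod 83)  [q = 41: ≢ 1 ✓]
None equal 1, so ord_83(80) = 82: 80 is a primitive root.

Yes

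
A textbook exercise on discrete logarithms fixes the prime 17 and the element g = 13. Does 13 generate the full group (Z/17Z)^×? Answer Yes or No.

No

φ(17) = 17 − 1 = 16 = 2^4.
An element g generates (Z/17Z)^× iff g^(16/q) ≢ 1 (mod 17) for each prime q ∈ {2}.
13^8 ≡ 1 (mod 17)  [q = 2: ≡ 1 ✗]
13^8 ≡ 1 shows ord(13) | 8, strictly less than φ(17); not a primitive root.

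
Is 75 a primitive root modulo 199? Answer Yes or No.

Yes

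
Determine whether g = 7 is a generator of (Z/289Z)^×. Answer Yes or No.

Yes

φ(289) = φ(17^2) = 17·(17−1) = 272 = 2^4 · 17.
7 is a primitive root mod 289 iff 7^(φ(289)/q) ≢ 1 for every prime q | φ(289), i.e. q ∈ {2, 17}.
7^136 ≡ 288 (mod 289)  [q = 2: ≢ 1 ✓]
7^16 ≡ 52 (mod 289)  [q = 17: ≢ 1 ✓]
None equal 1, so ord_289(7) = 272: 7 is a primitive root.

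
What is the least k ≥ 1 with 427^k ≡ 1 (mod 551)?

ord(427) | φ(551) = φ(19·29) = (19−1)·(29−1) = 18·28 = 504 = 2^3 · 3^2 · 7.
Divisors of 504: 1, 2, 3, 4, 6, 7, 8, 9, 12, 14, 18, 21, 24, 28, 36, 42, 56, 63, 72, 84, 126, 168, 252, 504.
Compute 427^d (mod 551) for the divisors d until we hit 1:
427^1 ≡ 427
427^2 ≡ 499
427^3 ≡ 387
427^4 ≡ 500
427^6 ≡ 448
427^7 ≡ 99
427^8 ≡ 397
427^9 ≡ 362
427^12 ≡ 140
427^14 ≡ 434
427^18 ≡ 457
427^21 ≡ 539
427^24 ≡ 315
427^28 ≡ 465
427^36 ≡ 20
427^42 ≡ 144
427^56 ≡ 233
427^63 ≡ 476
427^72 ≡ 400
427^84 ≡ 349
427^126 ≡ 115
427^168 ≡ 30
427^252 ≡ 1
So ord_551(427) = 252.

252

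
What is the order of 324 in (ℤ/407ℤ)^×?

By Lagrange's theorem, ord_407(324) divides φ(407) = φ(11·37) = (11−1)·(37−1) = 10·36 = 360 = 2^3 · 3^2 · 5.
Divisors of 360: 1, 2, 3, 4, 5, 6, 8, 9, 10, 12, 15, 18, 20, 24, 30, 36, 40, 45, 60, 72, 90, 120, 180, 360.
Check 324^d mod 407 for each divisor in increasing order:
324^1 ≡ 324 (mod 407)
324^2 ≡ 377 (mod 407)
324^3 ≡ 48 (mod 407)
324^4 ≡ 86 (mod 407)
324^5 ≡ 188 (mod 407)
324^6 ≡ 269 (mod 407)
324^8 ≡ 70 (mod 407)
324^9 ≡ 295 (mod 407)
324^10 ≡ 342 (mod 407)
324^12 ≡ 322 (mod 407)
324^15 ≡ 397 (mod 407)
324^18 ≡ 334 (mod 407)
324^20 ≡ 155 (mod 407)
324^24 ≡ 306 (mod 407)
324^30 ≡ 100 (mod 407)
324^36 ≡ 38 (mod 407)
324^40 ≡ 12 (mod 407)
324^45 ≡ 221 (mod 407)
324^60 ≡ 232 (mod 407)
324^72 ≡ 223 (mod 407)
324^90 ≡ 1 (mod 407) ✓
The smallest such exponent is 90, so the order of 324 is 90.

90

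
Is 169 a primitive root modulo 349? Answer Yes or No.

No

φ(349) = 349 − 1 = 348 = 2^2 · 3 · 29.
An element g generates (Z/349Z)^× iff g^(348/q) ≢ 1 (mod 349) for each prime q ∈ {2, 3, 29}.
169^174 ≡ 1 (mod 349)  [q = 2: ≡ 1 ✗]
169^116 ≡ 122 (mod 349)  [q = 3: ≢ 1 ✓]
169^12 ≡ 171 (mod 349)  [q = 29: ≢ 1 ✓]
The check at q = 2 fails, so 169 generates a proper subgroup.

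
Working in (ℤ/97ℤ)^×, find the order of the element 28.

Since 28 ∈ (Z/97Z)^×, its order divides φ(97) = 97 − 1 = 96 = 2^5 · 3.
Divisors of 96: 1, 2, 3, 4, 6, 8, 12, 16, 24, 32, 48, 96.
Evaluate successive powers at the divisors of 96:
28^1 ≡ 28
28^2 ≡ 8
28^3 ≡ 30
28^4 ≡ 64
28^6 ≡ 27
28^8 ≡ 22
28^12 ≡ 50
28^16 ≡ 96
28^24 ≡ 75
28^32 ≡ 1
Therefore the multiplicative order of 28 modulo 97 is 32.

32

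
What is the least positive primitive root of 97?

φ(97) = 97 − 1 = 96 = 2^5 · 3.
Test candidates g = 2, 3, … against the prime factors q ∈ {2, 3} of φ(97): g is a generator iff g^(96/q) ≢ 1 for every such q.
g = 2: 2^48 ≡ 1 — hits 1, so not a primitive root.
g = 3: 3^48 ≡ 1 — hits 1, so not a primitive root.
g = 4: 4^48 ≡ 1 — hits 1, so not a primitive root.
g = 5: 5^48 ≡ 96; 5^32 ≡ 35 — none is 1, so 5 is a primitive root.
So 5 is the smallest generator of (Z/97Z)^×.

5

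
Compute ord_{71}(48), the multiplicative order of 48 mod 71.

7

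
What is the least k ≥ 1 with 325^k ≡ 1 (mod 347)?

ord(325) | φ(347) = 347 − 1 = 346 = 2 · 173.
Divisors of 346: 1, 2, 173, 346.
Compute 325^d (mod 347) for the divisors d until we hit 1:
325^1 ≡ 325 (mod 347)
325^2 ≡ 137 (mod 347)
325^173 ≡ 1 (mod 347) ✓
The smallest such exponent is 173, so the order of 325 is 173.

173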